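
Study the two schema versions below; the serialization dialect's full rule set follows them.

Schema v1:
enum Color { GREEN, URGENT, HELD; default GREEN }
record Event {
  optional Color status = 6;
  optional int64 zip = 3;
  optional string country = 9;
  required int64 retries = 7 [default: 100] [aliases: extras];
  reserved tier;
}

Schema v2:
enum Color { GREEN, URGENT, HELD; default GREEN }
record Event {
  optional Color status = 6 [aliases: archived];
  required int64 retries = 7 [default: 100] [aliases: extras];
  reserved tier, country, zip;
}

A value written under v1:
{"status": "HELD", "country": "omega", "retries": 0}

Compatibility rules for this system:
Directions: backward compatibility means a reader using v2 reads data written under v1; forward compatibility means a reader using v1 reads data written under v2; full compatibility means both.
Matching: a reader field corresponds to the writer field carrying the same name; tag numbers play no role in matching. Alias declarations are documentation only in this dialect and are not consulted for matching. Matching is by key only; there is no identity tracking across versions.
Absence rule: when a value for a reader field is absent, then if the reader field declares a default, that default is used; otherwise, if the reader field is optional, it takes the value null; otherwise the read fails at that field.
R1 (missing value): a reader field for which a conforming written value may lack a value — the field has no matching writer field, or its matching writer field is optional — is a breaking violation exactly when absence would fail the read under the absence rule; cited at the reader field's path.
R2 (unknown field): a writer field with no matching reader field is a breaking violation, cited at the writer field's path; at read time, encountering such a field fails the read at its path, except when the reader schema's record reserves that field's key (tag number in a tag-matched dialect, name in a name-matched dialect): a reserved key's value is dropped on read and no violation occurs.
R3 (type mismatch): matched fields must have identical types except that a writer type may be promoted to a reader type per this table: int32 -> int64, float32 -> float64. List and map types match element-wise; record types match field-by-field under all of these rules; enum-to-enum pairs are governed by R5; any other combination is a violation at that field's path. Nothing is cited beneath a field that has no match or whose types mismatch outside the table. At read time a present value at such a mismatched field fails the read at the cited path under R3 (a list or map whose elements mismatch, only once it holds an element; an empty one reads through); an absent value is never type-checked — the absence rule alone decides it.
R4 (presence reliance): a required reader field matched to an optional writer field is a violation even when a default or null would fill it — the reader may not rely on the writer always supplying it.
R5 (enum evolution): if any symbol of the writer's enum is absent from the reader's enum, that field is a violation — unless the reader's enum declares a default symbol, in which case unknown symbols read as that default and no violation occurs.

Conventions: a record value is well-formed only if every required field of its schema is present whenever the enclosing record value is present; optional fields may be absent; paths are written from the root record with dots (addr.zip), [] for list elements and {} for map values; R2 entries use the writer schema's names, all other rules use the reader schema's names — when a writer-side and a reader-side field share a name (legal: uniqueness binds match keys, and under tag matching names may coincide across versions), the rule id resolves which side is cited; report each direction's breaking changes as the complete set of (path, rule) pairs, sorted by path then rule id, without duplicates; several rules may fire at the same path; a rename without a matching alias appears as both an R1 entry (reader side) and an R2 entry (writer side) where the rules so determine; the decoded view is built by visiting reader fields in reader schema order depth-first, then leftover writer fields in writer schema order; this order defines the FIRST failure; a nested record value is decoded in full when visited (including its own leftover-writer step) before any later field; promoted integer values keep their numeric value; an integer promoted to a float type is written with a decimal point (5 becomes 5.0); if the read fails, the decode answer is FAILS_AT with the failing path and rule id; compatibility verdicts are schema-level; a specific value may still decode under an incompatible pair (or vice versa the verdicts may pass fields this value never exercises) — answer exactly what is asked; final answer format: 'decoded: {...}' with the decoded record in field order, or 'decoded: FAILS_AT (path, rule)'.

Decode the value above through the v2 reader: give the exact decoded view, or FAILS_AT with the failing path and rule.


decoded: {"status": "HELD", "retries": 0}

in Event below, arrows point writer -> reader
decode walk for Event under reader schema v2:
  status := "HELD"
  retries := 0
  writer country: reserved -> dropped
  => decoded: {"status": "HELD", "retries": 0}


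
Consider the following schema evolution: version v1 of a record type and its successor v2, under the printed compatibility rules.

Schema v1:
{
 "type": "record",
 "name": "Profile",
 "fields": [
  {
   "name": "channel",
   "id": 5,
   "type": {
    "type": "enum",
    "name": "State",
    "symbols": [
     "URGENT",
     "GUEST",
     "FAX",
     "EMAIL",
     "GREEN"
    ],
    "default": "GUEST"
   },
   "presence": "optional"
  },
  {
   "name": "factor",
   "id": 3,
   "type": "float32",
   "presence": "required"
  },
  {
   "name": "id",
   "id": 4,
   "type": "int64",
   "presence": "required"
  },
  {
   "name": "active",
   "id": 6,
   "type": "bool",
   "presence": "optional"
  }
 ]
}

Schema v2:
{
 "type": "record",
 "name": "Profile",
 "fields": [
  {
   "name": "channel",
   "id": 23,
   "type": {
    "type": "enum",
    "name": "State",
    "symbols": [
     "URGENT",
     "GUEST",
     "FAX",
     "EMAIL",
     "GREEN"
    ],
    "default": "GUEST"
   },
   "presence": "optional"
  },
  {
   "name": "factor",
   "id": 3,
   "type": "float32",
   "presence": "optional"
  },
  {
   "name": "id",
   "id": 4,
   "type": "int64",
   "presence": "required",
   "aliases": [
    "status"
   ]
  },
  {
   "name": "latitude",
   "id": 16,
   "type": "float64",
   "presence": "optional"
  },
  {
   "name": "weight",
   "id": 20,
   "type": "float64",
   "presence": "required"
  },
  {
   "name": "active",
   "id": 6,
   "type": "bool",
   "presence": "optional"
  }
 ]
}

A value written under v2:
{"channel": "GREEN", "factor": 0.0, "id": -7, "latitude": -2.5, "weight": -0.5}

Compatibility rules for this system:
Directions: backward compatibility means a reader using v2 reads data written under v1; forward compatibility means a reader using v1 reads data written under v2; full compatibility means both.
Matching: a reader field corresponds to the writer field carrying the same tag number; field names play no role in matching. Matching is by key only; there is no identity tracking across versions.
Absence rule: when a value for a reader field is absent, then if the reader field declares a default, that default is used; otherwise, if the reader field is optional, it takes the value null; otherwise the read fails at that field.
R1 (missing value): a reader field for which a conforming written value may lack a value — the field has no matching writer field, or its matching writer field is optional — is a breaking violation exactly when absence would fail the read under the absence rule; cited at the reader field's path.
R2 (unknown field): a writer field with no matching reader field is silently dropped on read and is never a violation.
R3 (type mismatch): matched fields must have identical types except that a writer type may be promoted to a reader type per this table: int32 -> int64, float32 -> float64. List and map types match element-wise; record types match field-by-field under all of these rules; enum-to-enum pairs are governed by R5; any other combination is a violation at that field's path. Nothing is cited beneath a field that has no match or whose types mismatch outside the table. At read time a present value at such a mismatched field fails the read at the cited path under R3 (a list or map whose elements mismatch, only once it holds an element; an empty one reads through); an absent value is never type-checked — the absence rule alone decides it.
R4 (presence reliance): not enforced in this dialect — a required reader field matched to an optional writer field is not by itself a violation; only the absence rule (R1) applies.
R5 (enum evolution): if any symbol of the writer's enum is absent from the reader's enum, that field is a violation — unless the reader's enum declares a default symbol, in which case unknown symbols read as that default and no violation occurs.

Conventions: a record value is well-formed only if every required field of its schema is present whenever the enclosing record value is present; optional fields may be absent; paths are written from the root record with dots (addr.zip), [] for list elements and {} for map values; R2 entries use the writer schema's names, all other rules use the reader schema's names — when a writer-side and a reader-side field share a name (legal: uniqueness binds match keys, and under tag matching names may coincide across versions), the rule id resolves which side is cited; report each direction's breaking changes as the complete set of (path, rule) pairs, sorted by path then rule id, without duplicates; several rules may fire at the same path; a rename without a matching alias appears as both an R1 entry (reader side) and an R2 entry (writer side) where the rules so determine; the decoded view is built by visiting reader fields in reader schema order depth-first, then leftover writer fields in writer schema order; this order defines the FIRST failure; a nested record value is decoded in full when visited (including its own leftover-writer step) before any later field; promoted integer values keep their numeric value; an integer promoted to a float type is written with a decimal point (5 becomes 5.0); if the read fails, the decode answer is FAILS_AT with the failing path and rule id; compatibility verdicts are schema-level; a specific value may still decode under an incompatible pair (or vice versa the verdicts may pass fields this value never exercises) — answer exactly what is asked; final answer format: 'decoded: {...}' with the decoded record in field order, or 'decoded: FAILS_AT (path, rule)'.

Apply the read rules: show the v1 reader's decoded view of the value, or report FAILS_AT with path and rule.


decoded: {"channel": null, "factor": 0.0, "id": -7, "active": null}

in Profile below, arrows point writer -> reader
decode (reader v1):
  channel := null (absent, optional -> null)
  factor := 0.0
  id := -7
  active := null (absent, optional -> null)
  writer channel: unknown -> dropped
  writer latitude: unknown -> dropped
  writer weight: unknown -> dropped
  => decoded: {"channel": null, "factor": 0.0, "id": -7, "active": null}
the rest of the Profile diff is inert for this question:
  field factor in record Profile: required changed to optional -> schema-level compatibility only; this Profile value's decode is unchanged
  added field latitude to record Profile: optional float64, tag 16 (in v2 it sits immediately before active) -> no rule fires on it and the decoded Profile view is identical with or without it
  added field weight to record Profile: required float64, tag 20 (in v2 it sits immediately before active) -> schema-level compatibility only; this Profile value's decode is unchanged


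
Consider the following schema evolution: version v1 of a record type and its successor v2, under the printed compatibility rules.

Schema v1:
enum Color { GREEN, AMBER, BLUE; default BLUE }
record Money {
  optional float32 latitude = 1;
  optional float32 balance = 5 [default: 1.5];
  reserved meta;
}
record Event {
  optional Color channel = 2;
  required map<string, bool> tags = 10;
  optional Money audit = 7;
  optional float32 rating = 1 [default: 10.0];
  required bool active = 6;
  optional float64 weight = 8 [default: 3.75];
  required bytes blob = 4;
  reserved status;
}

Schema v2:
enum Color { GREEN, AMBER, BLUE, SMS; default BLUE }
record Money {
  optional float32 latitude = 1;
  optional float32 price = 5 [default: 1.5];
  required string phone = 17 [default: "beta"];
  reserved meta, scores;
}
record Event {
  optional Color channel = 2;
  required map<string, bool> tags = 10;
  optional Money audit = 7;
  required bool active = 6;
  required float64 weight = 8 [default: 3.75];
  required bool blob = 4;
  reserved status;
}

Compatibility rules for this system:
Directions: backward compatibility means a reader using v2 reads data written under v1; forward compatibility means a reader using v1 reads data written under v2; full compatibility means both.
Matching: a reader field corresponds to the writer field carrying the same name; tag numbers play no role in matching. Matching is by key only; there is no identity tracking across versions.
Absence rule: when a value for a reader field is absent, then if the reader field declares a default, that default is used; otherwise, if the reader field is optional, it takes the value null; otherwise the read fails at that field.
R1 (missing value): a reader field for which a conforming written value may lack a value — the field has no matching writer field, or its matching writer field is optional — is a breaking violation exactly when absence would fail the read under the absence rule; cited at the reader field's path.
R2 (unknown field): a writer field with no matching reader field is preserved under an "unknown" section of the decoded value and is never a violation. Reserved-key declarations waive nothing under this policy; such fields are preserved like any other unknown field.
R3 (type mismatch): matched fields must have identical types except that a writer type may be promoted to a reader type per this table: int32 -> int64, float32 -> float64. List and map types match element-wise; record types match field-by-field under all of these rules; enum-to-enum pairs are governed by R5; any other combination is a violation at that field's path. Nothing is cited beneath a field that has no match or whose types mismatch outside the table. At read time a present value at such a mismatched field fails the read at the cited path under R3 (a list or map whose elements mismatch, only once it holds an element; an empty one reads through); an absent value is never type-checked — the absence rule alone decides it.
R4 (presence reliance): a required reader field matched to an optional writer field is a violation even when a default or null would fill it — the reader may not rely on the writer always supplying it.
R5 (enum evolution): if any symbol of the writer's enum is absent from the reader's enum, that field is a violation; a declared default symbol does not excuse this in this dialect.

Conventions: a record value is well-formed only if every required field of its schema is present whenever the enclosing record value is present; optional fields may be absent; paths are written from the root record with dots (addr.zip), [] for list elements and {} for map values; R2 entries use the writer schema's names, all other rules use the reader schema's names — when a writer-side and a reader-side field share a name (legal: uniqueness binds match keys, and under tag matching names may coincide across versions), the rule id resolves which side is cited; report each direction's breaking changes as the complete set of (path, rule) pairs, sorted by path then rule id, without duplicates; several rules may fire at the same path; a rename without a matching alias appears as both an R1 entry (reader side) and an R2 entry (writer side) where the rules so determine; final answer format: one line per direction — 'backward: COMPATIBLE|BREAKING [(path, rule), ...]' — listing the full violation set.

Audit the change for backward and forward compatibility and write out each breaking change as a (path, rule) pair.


backward: BREAKING [(blob, R3), (weight, R4)]; forward: BREAKING [(blob, R3), (channel, R5)]

arrows below run writer -> reader for Event
backward pass over Event, reader schema v2, writer schema v1:
  channel: paired with writer channel (Color -> Color; writer optional)
  tags: paired with writer tags (map<string, bool> -> map<string, bool>; writer required)
  audit: paired with writer audit (Money -> Money; writer optional)
  active: paired with writer active (bool -> bool; writer required)
  weight: paired with writer weight (float64 -> float64; writer optional)
  blob: paired with writer blob (bytes -> bool; writer required)
  writer field rating has no reader counterpart
  audit.latitude: paired with writer audit.latitude (float32 -> float32; writer optional)
  audit.price has no writer counterpart
  audit.phone has no writer counterpart
  writer field audit.balance has no reader counterpart
  R3 fires at blob
  R4 fires at weight
  => backward verdict for Event: BREAKING, 2 violation(s)
forward pass over Event, reader schema v1, writer schema v2:
  channel: paired with writer channel (Color -> Color; writer optional)
  tags: paired with writer tags (map<string, bool> -> map<string, bool>; writer required)
  audit: paired with writer audit (Money -> Money; writer optional)
  rating has no writer counterpart
  active: paired with writer active (bool -> bool; writer required)
  weight: paired with writer weight (float64 -> float64; writer required)
  blob: paired with writer blob (bool -> bytes; writer required)
  audit.latitude: paired with writer audit.latitude (float32 -> float32; writer optional)
  audit.balance has no writer counterpart
  writer field audit.price has no reader counterpart
  writer field audit.phone has no reader counterpart
  R3 fires at blob
  R5 fires at channel
  => forward verdict for Event: BREAKING, 2 violation(s)


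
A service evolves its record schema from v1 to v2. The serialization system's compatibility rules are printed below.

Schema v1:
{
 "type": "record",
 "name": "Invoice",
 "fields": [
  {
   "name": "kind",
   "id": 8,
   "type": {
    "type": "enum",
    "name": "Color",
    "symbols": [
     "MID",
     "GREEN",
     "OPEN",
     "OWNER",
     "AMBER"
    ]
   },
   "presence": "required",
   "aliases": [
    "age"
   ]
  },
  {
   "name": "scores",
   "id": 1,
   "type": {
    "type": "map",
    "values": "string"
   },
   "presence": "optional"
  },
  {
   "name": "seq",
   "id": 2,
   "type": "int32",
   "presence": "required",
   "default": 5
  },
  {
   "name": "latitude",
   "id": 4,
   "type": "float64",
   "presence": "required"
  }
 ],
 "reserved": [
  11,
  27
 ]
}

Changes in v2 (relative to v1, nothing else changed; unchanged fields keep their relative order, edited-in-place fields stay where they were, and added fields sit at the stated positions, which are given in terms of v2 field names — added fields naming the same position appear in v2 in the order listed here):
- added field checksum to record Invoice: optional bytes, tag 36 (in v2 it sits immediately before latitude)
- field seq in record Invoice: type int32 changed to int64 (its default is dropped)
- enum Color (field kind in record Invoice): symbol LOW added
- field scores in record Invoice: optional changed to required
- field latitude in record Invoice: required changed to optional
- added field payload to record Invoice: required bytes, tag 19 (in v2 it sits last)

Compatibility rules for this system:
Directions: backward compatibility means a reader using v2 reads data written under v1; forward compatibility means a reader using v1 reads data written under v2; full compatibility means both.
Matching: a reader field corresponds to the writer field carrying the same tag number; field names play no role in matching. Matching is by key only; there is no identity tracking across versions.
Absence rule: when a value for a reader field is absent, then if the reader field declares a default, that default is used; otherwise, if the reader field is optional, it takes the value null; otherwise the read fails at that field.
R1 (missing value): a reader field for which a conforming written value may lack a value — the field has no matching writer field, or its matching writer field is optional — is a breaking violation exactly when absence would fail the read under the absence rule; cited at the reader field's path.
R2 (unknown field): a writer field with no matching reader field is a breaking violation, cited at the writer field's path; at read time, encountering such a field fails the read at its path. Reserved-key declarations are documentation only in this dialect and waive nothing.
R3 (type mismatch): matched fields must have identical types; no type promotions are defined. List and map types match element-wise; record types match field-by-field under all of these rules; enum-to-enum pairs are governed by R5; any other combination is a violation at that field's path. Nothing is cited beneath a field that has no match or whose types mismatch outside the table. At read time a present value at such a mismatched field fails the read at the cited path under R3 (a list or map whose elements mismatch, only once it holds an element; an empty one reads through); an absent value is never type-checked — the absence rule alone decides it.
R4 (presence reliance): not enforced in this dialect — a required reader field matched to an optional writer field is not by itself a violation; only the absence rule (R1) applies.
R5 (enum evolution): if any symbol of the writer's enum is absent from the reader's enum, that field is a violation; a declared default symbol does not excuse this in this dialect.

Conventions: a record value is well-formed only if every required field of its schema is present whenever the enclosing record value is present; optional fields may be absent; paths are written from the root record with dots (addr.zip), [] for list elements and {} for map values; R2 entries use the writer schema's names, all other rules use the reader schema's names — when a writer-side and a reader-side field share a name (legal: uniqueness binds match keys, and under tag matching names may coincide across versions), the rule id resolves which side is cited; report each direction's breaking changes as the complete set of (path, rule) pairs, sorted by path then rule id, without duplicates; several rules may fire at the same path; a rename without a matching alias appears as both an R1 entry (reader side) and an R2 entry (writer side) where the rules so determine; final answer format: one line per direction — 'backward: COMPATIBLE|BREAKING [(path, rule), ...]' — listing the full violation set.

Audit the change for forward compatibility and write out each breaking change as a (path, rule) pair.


each type pair in Invoice: writer, then reader
forward analysis of Invoice with v1 as reader and v2 as writer:
  kind <- kind (Color -> Color, writer required)
  scores <- scores (map<string, string> -> map<string, string>, writer required)
  seq <- seq (int64 -> int32, writer required)
  latitude <- latitude (float64 -> float64, writer optional)
  writer checksum: unknown to reader
  writer payload: unknown to reader
  rule R2 violated at checksum
  rule R5 violated at kind
  rule R1 violated at latitude
  rule R2 violated at payload
  rule R3 violated at seq
  => 5 violation(s): forward is BREAKING for Invoice
remaining Invoice differences; none change what is asked:
  field scores in record Invoice: optional changed to required -> affects backward compatibility only, which is not asked

forward: BREAKING [(checksum, R2), (kind, R5), (latitude, R1), (payload, R2), (seq, R3)]


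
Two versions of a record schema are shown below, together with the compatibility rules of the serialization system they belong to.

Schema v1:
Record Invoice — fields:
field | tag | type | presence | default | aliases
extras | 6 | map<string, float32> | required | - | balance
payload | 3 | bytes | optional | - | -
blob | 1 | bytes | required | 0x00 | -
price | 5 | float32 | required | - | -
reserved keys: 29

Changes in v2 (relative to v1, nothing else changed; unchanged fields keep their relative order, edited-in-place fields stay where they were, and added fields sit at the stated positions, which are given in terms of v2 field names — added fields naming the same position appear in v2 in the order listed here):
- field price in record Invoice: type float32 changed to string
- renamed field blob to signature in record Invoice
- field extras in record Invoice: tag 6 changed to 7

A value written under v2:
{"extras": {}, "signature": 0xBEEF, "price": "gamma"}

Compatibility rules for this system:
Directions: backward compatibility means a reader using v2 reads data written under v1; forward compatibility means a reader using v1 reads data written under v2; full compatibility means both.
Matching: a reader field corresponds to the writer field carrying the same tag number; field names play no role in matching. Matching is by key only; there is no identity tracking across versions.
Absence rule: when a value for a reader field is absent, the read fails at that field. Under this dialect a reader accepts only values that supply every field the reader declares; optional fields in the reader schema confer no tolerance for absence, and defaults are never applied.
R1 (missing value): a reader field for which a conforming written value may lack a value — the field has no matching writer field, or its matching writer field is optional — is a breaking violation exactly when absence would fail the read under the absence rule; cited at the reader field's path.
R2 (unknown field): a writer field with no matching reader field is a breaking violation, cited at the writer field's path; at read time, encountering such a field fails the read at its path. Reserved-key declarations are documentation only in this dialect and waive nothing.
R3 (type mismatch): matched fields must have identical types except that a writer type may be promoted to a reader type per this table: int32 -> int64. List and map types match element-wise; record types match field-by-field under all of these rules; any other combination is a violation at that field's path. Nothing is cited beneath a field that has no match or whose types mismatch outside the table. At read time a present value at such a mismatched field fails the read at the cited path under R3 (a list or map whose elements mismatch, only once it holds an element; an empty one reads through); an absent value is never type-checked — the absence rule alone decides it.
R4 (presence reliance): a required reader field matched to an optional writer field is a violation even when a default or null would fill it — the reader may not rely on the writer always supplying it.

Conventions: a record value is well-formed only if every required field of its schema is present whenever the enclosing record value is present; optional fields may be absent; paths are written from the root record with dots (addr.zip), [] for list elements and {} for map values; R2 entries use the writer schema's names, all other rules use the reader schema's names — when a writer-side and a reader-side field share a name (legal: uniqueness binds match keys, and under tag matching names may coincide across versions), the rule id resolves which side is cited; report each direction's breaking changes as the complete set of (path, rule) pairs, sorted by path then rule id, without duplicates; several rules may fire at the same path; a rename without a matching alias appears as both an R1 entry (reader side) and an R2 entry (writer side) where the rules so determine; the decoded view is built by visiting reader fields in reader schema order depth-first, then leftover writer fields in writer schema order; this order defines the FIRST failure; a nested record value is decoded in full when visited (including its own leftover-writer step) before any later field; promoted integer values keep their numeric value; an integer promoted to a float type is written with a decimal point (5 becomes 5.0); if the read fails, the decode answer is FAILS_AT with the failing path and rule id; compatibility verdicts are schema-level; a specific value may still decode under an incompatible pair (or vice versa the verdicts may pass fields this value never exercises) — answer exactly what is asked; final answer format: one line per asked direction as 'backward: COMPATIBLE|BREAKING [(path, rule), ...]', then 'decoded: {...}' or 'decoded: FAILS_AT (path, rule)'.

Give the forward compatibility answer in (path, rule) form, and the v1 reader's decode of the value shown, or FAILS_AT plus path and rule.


the writer's type comes first in each Invoice pair
checking forward for Invoice: reader v1 against writer v2:
  extras: no writer match
  payload: bytes -> bytes, writer optional; from payload
  blob: bytes -> bytes, writer required; from signature
  price: string -> float32, writer required; from price
  leftover writer field: extras
  violation R1 at extras
  violation R2 at extras
  violation R1 at payload
  violation R3 at price
  forward on Invoice therefore BREAKING (4)
decoding the Invoice value with the v1 reader:
  read fails at extras under R1 (no fill)
  => FAILS_AT (extras, R1)
diffs on Invoice not affecting the asked answer:
  renamed field blob to signature in record Invoice -> fires no rule on Invoice, leaving the asked answer as it is

forward: BREAKING [(extras, R1), (extras, R2), (payload, R1), (price, R3)]; decoded: FAILS_AT (extras, R1)


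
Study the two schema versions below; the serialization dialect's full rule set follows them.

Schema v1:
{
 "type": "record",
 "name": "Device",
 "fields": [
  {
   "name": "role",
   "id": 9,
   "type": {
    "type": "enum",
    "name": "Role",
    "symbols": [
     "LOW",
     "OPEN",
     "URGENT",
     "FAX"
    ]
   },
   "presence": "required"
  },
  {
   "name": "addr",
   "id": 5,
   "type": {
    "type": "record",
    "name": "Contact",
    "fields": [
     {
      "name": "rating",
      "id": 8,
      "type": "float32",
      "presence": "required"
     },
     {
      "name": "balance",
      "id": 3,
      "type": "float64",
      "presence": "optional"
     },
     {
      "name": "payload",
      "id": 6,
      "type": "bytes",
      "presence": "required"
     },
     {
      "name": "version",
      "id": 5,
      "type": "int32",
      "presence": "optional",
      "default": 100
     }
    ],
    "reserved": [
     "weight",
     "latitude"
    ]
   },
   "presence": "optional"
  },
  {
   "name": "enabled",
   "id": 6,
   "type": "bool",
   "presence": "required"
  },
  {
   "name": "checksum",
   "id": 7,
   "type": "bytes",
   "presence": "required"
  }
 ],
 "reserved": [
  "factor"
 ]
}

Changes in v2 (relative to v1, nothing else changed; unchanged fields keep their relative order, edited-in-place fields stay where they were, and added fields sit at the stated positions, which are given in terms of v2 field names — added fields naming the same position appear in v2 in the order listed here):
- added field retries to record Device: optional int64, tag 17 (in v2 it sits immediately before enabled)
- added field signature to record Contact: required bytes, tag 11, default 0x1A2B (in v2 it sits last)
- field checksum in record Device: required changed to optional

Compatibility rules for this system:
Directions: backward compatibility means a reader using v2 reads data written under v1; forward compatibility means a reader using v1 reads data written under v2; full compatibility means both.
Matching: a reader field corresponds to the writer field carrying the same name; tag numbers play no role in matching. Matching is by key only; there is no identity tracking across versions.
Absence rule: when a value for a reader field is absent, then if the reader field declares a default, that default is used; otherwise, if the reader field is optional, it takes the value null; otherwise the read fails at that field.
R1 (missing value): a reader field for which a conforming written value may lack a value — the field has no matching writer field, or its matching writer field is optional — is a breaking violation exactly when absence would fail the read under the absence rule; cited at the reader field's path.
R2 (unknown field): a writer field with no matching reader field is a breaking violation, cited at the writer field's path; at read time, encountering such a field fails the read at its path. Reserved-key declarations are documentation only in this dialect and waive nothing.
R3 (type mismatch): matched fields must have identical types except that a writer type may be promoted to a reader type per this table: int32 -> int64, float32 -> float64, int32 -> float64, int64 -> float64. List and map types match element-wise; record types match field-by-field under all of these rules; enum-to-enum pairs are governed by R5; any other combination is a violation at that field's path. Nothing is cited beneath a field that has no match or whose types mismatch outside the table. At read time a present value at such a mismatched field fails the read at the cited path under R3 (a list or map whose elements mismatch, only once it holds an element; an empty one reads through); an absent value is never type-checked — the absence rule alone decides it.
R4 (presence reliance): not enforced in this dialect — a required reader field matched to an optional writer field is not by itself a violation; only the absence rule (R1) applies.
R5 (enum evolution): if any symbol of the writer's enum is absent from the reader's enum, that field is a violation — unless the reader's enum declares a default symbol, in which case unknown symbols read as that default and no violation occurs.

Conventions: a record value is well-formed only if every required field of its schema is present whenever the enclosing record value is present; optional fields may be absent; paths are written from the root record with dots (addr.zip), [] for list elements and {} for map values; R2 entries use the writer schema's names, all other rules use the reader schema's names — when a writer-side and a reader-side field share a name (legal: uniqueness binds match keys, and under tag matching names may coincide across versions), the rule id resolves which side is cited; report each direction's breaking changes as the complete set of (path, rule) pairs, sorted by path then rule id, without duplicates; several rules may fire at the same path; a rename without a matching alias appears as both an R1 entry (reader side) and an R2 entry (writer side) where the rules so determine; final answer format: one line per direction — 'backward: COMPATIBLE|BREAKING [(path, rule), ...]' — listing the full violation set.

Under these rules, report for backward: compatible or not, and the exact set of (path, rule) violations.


arrows below run writer -> reader for Device
checking backward for Device: reader v2 against writer v1:
  role <- role (Role -> Role, writer required)
  addr <- addr (Contact -> Contact, writer optional)
  retries has no writer counterpart
  enabled <- enabled (bool -> bool, writer required)
  checksum <- checksum (bytes -> bytes, writer required)
  addr.rating <- addr.rating (float32 -> float32, writer required)
  addr.balance <- addr.balance (float64 -> float64, writer optional)
  addr.payload <- addr.payload (bytes -> bytes, writer required)
  addr.version <- addr.version (int32 -> int32, writer optional)
  addr.signature has no writer counterpart
  => backward: COMPATIBLE
the other Device changes do not affect what is asked:
  added field signature to record Contact: required bytes, tag 11, default 0x1A2B (in v2 it sits last) -> affects forward compatibility only, which is not asked
  added field retries to record Device: optional int64, tag 17 (in v2 it sits immediately before enabled) -> affects forward compatibility only, which is not asked
  field checksum in record Device: required changed to optional -> affects forward compatibility only, which is not asked

backward: COMPATIBLE []


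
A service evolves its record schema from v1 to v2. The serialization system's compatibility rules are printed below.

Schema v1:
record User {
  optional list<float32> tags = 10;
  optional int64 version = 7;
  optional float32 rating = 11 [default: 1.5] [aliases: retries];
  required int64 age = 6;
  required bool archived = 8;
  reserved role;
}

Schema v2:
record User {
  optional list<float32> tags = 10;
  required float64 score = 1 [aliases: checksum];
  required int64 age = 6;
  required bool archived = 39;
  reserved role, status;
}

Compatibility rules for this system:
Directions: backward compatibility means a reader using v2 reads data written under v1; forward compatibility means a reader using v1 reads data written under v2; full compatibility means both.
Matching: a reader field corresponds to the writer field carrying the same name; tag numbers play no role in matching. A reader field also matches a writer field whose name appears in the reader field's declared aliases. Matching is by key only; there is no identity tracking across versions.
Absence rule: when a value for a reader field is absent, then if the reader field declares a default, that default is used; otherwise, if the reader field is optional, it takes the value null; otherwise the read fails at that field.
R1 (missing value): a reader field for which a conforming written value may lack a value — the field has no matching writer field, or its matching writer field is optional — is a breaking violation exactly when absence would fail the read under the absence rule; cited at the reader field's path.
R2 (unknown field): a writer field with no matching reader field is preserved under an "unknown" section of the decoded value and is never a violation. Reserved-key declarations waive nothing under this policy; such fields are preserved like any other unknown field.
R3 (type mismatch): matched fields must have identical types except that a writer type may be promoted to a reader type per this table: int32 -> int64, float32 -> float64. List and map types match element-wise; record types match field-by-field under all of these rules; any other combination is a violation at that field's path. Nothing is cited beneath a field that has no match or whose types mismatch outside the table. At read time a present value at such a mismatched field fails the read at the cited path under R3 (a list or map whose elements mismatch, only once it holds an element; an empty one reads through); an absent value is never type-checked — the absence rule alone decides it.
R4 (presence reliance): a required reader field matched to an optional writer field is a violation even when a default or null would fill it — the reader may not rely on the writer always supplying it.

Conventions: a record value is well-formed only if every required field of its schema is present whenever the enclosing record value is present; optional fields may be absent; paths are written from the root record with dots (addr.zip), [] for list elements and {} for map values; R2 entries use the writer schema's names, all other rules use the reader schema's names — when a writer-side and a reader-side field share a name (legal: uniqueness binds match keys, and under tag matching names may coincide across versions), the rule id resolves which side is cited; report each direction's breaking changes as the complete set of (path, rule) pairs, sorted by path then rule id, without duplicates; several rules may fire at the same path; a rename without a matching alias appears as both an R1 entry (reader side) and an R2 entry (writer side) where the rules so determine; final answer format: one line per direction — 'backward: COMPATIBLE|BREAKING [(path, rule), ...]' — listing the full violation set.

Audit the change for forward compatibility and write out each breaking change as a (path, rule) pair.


each type pair in User: writer, then reader
forward analysis of User with v1 as reader and v2 as writer:
  tags: list<float32> -> list<float32>, writer optional; from tags
  version: no writer-side match
  rating: no writer-side match
  age: int64 -> int64, writer required; from age
  archived: bool -> bool, writer required; from archived
  leftover writer field: score
  => no violations; forward on User: COMPATIBLE
the rest of the User diff is inert for this question:
  added field score to record User: required float64, tag 1 (in v2 it sits immediately before age) -> affects backward compatibility only, which is not asked
  removed field rating from record User -> fires no rule on User, leaving the asked answer as it is
  field archived in record User: tag 8 changed to 39 -> fires no rule on User, leaving the asked answer as it is
  removed field version from record User -> fires no rule on User, leaving the asked answer as it is

forward: COMPATIBLE []
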